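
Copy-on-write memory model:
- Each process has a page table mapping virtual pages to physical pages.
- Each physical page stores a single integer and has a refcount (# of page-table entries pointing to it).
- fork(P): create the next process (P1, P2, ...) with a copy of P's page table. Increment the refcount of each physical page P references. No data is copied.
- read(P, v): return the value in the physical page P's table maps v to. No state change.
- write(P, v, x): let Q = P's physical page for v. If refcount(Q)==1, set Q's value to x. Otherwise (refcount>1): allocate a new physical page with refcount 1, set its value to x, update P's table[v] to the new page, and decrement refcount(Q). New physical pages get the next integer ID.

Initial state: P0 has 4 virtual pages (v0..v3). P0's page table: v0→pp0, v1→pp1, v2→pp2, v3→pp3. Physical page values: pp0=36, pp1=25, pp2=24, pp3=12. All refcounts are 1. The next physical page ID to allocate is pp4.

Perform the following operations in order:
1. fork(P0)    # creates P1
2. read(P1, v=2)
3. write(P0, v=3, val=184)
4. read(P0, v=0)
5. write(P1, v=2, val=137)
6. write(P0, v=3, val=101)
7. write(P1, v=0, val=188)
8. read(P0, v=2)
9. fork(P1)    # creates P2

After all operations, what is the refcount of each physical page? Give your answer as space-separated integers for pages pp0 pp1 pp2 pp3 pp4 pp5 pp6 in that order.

Op 1: fork(P0) -> P1. 4 ppages; refcounts: pp0:2 pp1:2 pp2:2 pp3:2
Op 2: read(P1, v2) -> 24. No state change.
Op 3: write(P0, v3, 184). refcount(pp3)=2>1 -> COPY to pp4. 5 ppages; refcounts: pp0:2 pp1:2 pp2:2 pp3:1 pp4:1
Op 4: read(P0, v0) -> 36. No state change.
Op 5: write(P1, v2, 137). refcount(pp2)=2>1 -> COPY to pp5. 6 ppages; refcounts: pp0:2 pp1:2 pp2:1 pp3:1 pp4:1 pp5:1
Op 6: write(P0, v3, 101). refcount(pp4)=1 -> write in place. 6 ppages; refcounts: pp0:2 pp1:2 pp2:1 pp3:1 pp4:1 pp5:1
Op 7: write(P1, v0, 188). refcount(pp0)=2>1 -> COPY to pp6. 7 ppages; refcounts: pp0:1 pp1:2 pp2:1 pp3:1 pp4:1 pp5:1 pp6:1
Op 8: read(P0, v2) -> 24. No state change.
Op 9: fork(P1) -> P2. 7 ppages; refcounts: pp0:1 pp1:3 pp2:1 pp3:2 pp4:1 pp5:2 pp6:2

Answer: 1 3 1 2 1 2 2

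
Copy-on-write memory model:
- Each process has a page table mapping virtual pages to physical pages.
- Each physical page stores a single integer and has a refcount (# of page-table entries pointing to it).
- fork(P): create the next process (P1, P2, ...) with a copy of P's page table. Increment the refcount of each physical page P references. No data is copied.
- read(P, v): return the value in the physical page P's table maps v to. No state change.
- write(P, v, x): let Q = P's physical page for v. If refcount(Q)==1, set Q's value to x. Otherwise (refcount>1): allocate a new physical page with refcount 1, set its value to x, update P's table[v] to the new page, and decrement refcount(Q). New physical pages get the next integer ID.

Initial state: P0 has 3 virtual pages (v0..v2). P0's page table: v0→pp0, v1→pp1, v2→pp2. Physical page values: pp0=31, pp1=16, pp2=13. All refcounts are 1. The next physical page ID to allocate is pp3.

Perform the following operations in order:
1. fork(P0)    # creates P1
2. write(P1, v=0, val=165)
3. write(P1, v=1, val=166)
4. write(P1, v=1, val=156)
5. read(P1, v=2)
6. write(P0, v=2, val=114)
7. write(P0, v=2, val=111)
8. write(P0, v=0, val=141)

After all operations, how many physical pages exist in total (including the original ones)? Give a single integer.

Op 1: fork(P0) -> P1. 3 ppages; refcounts: pp0:2 pp1:2 pp2:2
Op 2: write(P1, v0, 165). refcount(pp0)=2>1 -> COPY to pp3. 4 ppages; refcounts: pp0:1 pp1:2 pp2:2 pp3:1
Op 3: write(P1, v1, 166). refcount(pp1)=2>1 -> COPY to pp4. 5 ppages; refcounts: pp0:1 pp1:1 pp2:2 pp3:1 pp4:1
Op 4: write(P1, v1, 156). refcount(pp4)=1 -> write in place. 5 ppages; refcounts: pp0:1 pp1:1 pp2:2 pp3:1 pp4:1
Op 5: read(P1, v2) -> 13. No state change.
Op 6: write(P0, v2, 114). refcount(pp2)=2>1 -> COPY to pp5. 6 ppages; refcounts: pp0:1 pp1:1 pp2:1 pp3:1 pp4:1 pp5:1
Op 7: write(P0, v2, 111). refcount(pp5)=1 -> write in place. 6 ppages; refcounts: pp0:1 pp1:1 pp2:1 pp3:1 pp4:1 pp5:1
Op 8: write(P0, v0, 141). refcount(pp0)=1 -> write in place. 6 ppages; refcounts: pp0:1 pp1:1 pp2:1 pp3:1 pp4:1 pp5:1

Answer: 6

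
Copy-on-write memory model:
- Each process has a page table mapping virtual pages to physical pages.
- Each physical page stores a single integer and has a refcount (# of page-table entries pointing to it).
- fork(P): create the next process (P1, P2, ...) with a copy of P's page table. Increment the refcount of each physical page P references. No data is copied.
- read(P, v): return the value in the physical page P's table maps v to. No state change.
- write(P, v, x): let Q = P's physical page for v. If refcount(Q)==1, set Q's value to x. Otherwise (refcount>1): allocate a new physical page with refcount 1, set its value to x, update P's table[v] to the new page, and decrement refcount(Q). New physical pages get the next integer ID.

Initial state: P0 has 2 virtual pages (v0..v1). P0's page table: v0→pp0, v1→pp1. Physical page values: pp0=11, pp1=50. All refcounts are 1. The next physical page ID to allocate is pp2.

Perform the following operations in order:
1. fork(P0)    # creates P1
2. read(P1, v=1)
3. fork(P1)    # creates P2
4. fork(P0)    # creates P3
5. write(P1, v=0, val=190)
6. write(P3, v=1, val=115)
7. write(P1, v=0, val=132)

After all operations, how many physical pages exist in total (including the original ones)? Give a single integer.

Op 1: fork(P0) -> P1. 2 ppages; refcounts: pp0:2 pp1:2
Op 2: read(P1, v1) -> 50. No state change.
Op 3: fork(P1) -> P2. 2 ppages; refcounts: pp0:3 pp1:3
Op 4: fork(P0) -> P3. 2 ppages; refcounts: pp0:4 pp1:4
Op 5: write(P1, v0, 190). refcount(pp0)=4>1 -> COPY to pp2. 3 ppages; refcounts: pp0:3 pp1:4 pp2:1
Op 6: write(P3, v1, 115). refcount(pp1)=4>1 -> COPY to pp3. 4 ppages; refcounts: pp0:3 pp1:3 pp2:1 pp3:1
Op 7: write(P1, v0, 132). refcount(pp2)=1 -> write in place. 4 ppages; refcounts: pp0:3 pp1:3 pp2:1 pp3:1

Answer: 4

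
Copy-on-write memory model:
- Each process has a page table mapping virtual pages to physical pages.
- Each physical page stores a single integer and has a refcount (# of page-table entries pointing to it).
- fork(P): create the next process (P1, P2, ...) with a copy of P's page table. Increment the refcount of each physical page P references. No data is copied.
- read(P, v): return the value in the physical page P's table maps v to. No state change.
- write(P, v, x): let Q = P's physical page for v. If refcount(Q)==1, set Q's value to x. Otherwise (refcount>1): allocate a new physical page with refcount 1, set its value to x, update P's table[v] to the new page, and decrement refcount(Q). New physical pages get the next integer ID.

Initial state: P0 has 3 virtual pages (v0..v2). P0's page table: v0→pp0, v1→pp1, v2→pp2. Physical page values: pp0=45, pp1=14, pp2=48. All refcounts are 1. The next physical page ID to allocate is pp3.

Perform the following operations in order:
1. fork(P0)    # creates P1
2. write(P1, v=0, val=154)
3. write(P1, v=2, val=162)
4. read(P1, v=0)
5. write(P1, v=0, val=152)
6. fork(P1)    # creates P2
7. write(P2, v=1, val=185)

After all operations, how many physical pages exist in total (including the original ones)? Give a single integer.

Op 1: fork(P0) -> P1. 3 ppages; refcounts: pp0:2 pp1:2 pp2:2
Op 2: write(P1, v0, 154). refcount(pp0)=2>1 -> COPY to pp3. 4 ppages; refcounts: pp0:1 pp1:2 pp2:2 pp3:1
Op 3: write(P1, v2, 162). refcount(pp2)=2>1 -> COPY to pp4. 5 ppages; refcounts: pp0:1 pp1:2 pp2:1 pp3:1 pp4:1
Op 4: read(P1, v0) -> 154. No state change.
Op 5: write(P1, v0, 152). refcount(pp3)=1 -> write in place. 5 ppages; refcounts: pp0:1 pp1:2 pp2:1 pp3:1 pp4:1
Op 6: fork(P1) -> P2. 5 ppages; refcounts: pp0:1 pp1:3 pp2:1 pp3:2 pp4:2
Op 7: write(P2, v1, 185). refcount(pp1)=3>1 -> COPY to pp5. 6 ppages; refcounts: pp0:1 pp1:2 pp2:1 pp3:2 pp4:2 pp5:1

Answer: 6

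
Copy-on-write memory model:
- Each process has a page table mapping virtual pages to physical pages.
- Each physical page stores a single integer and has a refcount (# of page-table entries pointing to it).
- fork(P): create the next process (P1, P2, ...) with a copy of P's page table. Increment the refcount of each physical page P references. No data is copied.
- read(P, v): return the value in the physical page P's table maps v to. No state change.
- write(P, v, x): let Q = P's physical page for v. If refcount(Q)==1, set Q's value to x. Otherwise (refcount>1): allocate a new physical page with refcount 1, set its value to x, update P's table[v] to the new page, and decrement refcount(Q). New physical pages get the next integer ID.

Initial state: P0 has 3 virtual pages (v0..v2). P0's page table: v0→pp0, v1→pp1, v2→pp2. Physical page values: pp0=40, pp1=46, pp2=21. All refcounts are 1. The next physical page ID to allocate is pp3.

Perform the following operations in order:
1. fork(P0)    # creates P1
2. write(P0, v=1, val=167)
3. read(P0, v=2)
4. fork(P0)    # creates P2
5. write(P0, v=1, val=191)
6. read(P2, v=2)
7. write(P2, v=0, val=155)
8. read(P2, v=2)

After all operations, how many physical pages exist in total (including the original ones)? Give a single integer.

Answer: 6

Derivation:
Op 1: fork(P0) -> P1. 3 ppages; refcounts: pp0:2 pp1:2 pp2:2
Op 2: write(P0, v1, 167). refcount(pp1)=2>1 -> COPY to pp3. 4 ppages; refcounts: pp0:2 pp1:1 pp2:2 pp3:1
Op 3: read(P0, v2) -> 21. No state change.
Op 4: fork(P0) -> P2. 4 ppages; refcounts: pp0:3 pp1:1 pp2:3 pp3:2
Op 5: write(P0, v1, 191). refcount(pp3)=2>1 -> COPY to pp4. 5 ppages; refcounts: pp0:3 pp1:1 pp2:3 pp3:1 pp4:1
Op 6: read(P2, v2) -> 21. No state change.
Op 7: write(P2, v0, 155). refcount(pp0)=3>1 -> COPY to pp5. 6 ppages; refcounts: pp0:2 pp1:1 pp2:3 pp3:1 pp4:1 pp5:1
Op 8: read(P2, v2) -> 21. No state change.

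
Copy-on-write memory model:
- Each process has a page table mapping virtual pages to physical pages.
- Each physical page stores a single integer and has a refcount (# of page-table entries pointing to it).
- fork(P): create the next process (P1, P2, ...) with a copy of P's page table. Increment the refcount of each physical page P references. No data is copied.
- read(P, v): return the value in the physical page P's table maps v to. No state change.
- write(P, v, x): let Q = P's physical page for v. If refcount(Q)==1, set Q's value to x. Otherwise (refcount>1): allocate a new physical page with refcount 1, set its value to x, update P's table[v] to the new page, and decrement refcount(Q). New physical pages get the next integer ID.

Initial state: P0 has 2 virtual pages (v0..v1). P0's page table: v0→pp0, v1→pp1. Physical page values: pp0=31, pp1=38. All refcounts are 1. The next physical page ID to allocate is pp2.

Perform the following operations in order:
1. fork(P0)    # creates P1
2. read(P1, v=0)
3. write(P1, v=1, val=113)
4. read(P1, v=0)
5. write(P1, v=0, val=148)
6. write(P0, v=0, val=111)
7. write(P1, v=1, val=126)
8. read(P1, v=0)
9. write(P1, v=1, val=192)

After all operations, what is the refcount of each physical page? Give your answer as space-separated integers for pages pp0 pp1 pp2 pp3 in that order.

Op 1: fork(P0) -> P1. 2 ppages; refcounts: pp0:2 pp1:2
Op 2: read(P1, v0) -> 31. No state change.
Op 3: write(P1, v1, 113). refcount(pp1)=2>1 -> COPY to pp2. 3 ppages; refcounts: pp0:2 pp1:1 pp2:1
Op 4: read(P1, v0) -> 31. No state change.
Op 5: write(P1, v0, 148). refcount(pp0)=2>1 -> COPY to pp3. 4 ppages; refcounts: pp0:1 pp1:1 pp2:1 pp3:1
Op 6: write(P0, v0, 111). refcount(pp0)=1 -> write in place. 4 ppages; refcounts: pp0:1 pp1:1 pp2:1 pp3:1
Op 7: write(P1, v1, 126). refcount(pp2)=1 -> write in place. 4 ppages; refcounts: pp0:1 pp1:1 pp2:1 pp3:1
Op 8: read(P1, v0) -> 148. No state change.
Op 9: write(P1, v1, 192). refcount(pp2)=1 -> write in place. 4 ppages; refcounts: pp0:1 pp1:1 pp2:1 pp3:1

Answer: 1 1 1 1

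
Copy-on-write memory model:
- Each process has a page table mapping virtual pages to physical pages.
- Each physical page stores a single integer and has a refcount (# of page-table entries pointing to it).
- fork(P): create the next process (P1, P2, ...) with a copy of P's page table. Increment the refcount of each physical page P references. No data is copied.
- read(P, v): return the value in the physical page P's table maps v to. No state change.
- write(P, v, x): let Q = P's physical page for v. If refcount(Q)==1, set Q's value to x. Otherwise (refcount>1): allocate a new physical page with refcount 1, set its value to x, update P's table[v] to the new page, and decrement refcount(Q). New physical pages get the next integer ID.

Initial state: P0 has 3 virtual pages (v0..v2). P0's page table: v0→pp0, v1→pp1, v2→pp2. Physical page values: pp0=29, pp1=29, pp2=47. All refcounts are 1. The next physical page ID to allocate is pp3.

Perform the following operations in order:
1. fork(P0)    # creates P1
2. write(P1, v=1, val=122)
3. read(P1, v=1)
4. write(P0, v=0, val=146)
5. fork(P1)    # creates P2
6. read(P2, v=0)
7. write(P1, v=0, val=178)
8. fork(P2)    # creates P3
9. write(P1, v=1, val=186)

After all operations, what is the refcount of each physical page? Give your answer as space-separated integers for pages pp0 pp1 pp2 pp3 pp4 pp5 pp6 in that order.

Op 1: fork(P0) -> P1. 3 ppages; refcounts: pp0:2 pp1:2 pp2:2
Op 2: write(P1, v1, 122). refcount(pp1)=2>1 -> COPY to pp3. 4 ppages; refcounts: pp0:2 pp1:1 pp2:2 pp3:1
Op 3: read(P1, v1) -> 122. No state change.
Op 4: write(P0, v0, 146). refcount(pp0)=2>1 -> COPY to pp4. 5 ppages; refcounts: pp0:1 pp1:1 pp2:2 pp3:1 pp4:1
Op 5: fork(P1) -> P2. 5 ppages; refcounts: pp0:2 pp1:1 pp2:3 pp3:2 pp4:1
Op 6: read(P2, v0) -> 29. No state change.
Op 7: write(P1, v0, 178). refcount(pp0)=2>1 -> COPY to pp5. 6 ppages; refcounts: pp0:1 pp1:1 pp2:3 pp3:2 pp4:1 pp5:1
Op 8: fork(P2) -> P3. 6 ppages; refcounts: pp0:2 pp1:1 pp2:4 pp3:3 pp4:1 pp5:1
Op 9: write(P1, v1, 186). refcount(pp3)=3>1 -> COPY to pp6. 7 ppages; refcounts: pp0:2 pp1:1 pp2:4 pp3:2 pp4:1 pp5:1 pp6:1

Answer: 2 1 4 2 1 1 1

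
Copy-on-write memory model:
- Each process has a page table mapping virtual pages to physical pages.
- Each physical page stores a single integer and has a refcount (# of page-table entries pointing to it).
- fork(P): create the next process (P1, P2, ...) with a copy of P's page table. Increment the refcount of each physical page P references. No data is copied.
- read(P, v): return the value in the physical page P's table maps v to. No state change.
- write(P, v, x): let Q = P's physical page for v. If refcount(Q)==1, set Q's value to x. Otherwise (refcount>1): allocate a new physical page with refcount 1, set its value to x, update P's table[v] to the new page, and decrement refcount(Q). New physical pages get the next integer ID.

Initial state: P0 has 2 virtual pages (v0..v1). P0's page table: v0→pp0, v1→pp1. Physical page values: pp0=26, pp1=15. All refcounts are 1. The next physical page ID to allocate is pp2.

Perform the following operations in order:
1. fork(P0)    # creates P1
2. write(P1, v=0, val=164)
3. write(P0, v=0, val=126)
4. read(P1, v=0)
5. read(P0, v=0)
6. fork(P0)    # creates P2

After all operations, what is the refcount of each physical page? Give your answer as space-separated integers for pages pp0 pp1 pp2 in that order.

Op 1: fork(P0) -> P1. 2 ppages; refcounts: pp0:2 pp1:2
Op 2: write(P1, v0, 164). refcount(pp0)=2>1 -> COPY to pp2. 3 ppages; refcounts: pp0:1 pp1:2 pp2:1
Op 3: write(P0, v0, 126). refcount(pp0)=1 -> write in place. 3 ppages; refcounts: pp0:1 pp1:2 pp2:1
Op 4: read(P1, v0) -> 164. No state change.
Op 5: read(P0, v0) -> 126. No state change.
Op 6: fork(P0) -> P2. 3 ppages; refcounts: pp0:2 pp1:3 pp2:1

Answer: 2 3 1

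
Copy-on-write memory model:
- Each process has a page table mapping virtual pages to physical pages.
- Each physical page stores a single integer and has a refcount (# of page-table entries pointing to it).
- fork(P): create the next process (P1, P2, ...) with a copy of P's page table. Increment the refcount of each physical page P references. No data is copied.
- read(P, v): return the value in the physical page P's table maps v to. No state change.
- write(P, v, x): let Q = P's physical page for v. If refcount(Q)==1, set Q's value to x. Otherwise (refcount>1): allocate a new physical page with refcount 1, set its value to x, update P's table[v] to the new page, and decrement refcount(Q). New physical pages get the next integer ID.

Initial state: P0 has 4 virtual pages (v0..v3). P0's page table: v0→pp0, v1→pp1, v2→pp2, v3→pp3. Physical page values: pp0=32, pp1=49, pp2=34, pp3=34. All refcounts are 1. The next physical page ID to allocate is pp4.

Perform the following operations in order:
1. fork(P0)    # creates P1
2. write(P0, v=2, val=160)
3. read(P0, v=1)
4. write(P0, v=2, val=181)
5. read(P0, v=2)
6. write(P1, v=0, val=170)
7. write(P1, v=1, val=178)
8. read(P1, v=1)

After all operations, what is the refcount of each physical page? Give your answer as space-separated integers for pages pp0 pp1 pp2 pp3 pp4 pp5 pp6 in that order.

Answer: 1 1 1 2 1 1 1

Derivation:
Op 1: fork(P0) -> P1. 4 ppages; refcounts: pp0:2 pp1:2 pp2:2 pp3:2
Op 2: write(P0, v2, 160). refcount(pp2)=2>1 -> COPY to pp4. 5 ppages; refcounts: pp0:2 pp1:2 pp2:1 pp3:2 pp4:1
Op 3: read(P0, v1) -> 49. No state change.
Op 4: write(P0, v2, 181). refcount(pp4)=1 -> write in place. 5 ppages; refcounts: pp0:2 pp1:2 pp2:1 pp3:2 pp4:1
Op 5: read(P0, v2) -> 181. No state change.
Op 6: write(P1, v0, 170). refcount(pp0)=2>1 -> COPY to pp5. 6 ppages; refcounts: pp0:1 pp1:2 pp2:1 pp3:2 pp4:1 pp5:1
Op 7: write(P1, v1, 178). refcount(pp1)=2>1 -> COPY to pp6. 7 ppages; refcounts: pp0:1 pp1:1 pp2:1 pp3:2 pp4:1 pp5:1 pp6:1
Op 8: read(P1, v1) -> 178. No state change.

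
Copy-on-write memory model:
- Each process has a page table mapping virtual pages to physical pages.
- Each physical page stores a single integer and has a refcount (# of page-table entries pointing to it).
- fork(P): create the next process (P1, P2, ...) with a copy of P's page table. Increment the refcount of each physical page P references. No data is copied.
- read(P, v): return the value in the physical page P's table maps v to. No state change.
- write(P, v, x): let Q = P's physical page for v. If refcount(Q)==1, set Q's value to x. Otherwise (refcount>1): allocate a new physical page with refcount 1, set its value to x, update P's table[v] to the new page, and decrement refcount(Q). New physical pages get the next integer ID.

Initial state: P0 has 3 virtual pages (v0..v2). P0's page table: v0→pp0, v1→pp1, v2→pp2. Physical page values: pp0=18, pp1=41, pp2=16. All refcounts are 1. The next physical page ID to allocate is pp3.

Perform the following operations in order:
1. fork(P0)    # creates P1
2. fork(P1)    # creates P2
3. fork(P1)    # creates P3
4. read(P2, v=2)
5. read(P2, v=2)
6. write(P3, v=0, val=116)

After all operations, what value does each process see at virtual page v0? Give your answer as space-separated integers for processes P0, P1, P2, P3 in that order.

Op 1: fork(P0) -> P1. 3 ppages; refcounts: pp0:2 pp1:2 pp2:2
Op 2: fork(P1) -> P2. 3 ppages; refcounts: pp0:3 pp1:3 pp2:3
Op 3: fork(P1) -> P3. 3 ppages; refcounts: pp0:4 pp1:4 pp2:4
Op 4: read(P2, v2) -> 16. No state change.
Op 5: read(P2, v2) -> 16. No state change.
Op 6: write(P3, v0, 116). refcount(pp0)=4>1 -> COPY to pp3. 4 ppages; refcounts: pp0:3 pp1:4 pp2:4 pp3:1
P0: v0 -> pp0 = 18
P1: v0 -> pp0 = 18
P2: v0 -> pp0 = 18
P3: v0 -> pp3 = 116

Answer: 18 18 18 116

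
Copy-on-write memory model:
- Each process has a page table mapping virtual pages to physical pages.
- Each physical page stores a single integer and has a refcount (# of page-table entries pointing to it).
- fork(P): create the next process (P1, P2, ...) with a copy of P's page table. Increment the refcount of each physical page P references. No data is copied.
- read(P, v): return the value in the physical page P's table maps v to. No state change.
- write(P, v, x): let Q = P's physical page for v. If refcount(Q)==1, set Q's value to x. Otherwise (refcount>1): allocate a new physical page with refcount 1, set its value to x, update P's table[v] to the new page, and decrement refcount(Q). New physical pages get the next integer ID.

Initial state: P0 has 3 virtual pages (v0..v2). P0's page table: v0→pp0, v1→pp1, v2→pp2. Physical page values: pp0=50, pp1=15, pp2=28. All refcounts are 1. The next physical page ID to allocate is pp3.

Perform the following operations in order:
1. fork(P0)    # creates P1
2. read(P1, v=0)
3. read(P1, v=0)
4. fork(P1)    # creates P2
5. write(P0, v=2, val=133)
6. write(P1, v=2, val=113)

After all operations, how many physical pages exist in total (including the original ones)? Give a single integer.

Op 1: fork(P0) -> P1. 3 ppages; refcounts: pp0:2 pp1:2 pp2:2
Op 2: read(P1, v0) -> 50. No state change.
Op 3: read(P1, v0) -> 50. No state change.
Op 4: fork(P1) -> P2. 3 ppages; refcounts: pp0:3 pp1:3 pp2:3
Op 5: write(P0, v2, 133). refcount(pp2)=3>1 -> COPY to pp3. 4 ppages; refcounts: pp0:3 pp1:3 pp2:2 pp3:1
Op 6: write(P1, v2, 113). refcount(pp2)=2>1 -> COPY to pp4. 5 ppages; refcounts: pp0:3 pp1:3 pp2:1 pp3:1 pp4:1

Answer: 5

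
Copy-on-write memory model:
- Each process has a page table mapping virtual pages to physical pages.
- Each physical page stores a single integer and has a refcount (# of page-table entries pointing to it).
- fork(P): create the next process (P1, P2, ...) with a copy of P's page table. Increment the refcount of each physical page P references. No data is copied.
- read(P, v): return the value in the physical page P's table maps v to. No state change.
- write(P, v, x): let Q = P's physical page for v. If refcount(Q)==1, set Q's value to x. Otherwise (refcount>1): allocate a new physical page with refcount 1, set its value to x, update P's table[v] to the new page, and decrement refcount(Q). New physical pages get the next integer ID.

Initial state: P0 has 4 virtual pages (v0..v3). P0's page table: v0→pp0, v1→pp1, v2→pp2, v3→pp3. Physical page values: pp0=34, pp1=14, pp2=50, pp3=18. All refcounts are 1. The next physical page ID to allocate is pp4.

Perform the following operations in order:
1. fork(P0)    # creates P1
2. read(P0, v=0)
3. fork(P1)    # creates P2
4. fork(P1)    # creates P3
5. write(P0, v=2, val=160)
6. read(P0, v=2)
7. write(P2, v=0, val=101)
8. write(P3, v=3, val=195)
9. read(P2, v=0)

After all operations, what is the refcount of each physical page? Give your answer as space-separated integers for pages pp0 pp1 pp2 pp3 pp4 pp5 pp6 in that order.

Answer: 3 4 3 3 1 1 1

Derivation:
Op 1: fork(P0) -> P1. 4 ppages; refcounts: pp0:2 pp1:2 pp2:2 pp3:2
Op 2: read(P0, v0) -> 34. No state change.
Op 3: fork(P1) -> P2. 4 ppages; refcounts: pp0:3 pp1:3 pp2:3 pp3:3
Op 4: fork(P1) -> P3. 4 ppages; refcounts: pp0:4 pp1:4 pp2:4 pp3:4
Op 5: write(P0, v2, 160). refcount(pp2)=4>1 -> COPY to pp4. 5 ppages; refcounts: pp0:4 pp1:4 pp2:3 pp3:4 pp4:1
Op 6: read(P0, v2) -> 160. No state change.
Op 7: write(P2, v0, 101). refcount(pp0)=4>1 -> COPY to pp5. 6 ppages; refcounts: pp0:3 pp1:4 pp2:3 pp3:4 pp4:1 pp5:1
Op 8: write(P3, v3, 195). refcount(pp3)=4>1 -> COPY to pp6. 7 ppages; refcounts: pp0:3 pp1:4 pp2:3 pp3:3 pp4:1 pp5:1 pp6:1
Op 9: read(P2, v0) -> 101. No state change.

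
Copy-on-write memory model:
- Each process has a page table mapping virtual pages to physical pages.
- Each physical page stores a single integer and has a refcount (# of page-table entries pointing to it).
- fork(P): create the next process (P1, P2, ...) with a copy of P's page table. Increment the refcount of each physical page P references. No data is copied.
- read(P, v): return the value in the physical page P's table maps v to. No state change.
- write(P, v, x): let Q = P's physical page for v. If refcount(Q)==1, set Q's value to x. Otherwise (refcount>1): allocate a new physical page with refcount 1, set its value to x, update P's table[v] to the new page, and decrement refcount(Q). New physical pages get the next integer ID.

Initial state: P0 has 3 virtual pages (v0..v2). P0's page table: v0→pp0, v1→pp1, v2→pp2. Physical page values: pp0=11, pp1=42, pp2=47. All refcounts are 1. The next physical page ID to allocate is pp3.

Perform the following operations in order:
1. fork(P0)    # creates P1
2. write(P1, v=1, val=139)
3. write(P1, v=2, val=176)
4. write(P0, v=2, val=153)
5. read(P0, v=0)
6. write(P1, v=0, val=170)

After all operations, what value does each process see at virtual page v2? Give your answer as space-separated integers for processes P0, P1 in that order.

Op 1: fork(P0) -> P1. 3 ppages; refcounts: pp0:2 pp1:2 pp2:2
Op 2: write(P1, v1, 139). refcount(pp1)=2>1 -> COPY to pp3. 4 ppages; refcounts: pp0:2 pp1:1 pp2:2 pp3:1
Op 3: write(P1, v2, 176). refcount(pp2)=2>1 -> COPY to pp4. 5 ppages; refcounts: pp0:2 pp1:1 pp2:1 pp3:1 pp4:1
Op 4: write(P0, v2, 153). refcount(pp2)=1 -> write in place. 5 ppages; refcounts: pp0:2 pp1:1 pp2:1 pp3:1 pp4:1
Op 5: read(P0, v0) -> 11. No state change.
Op 6: write(P1, v0, 170). refcount(pp0)=2>1 -> COPY to pp5. 6 ppages; refcounts: pp0:1 pp1:1 pp2:1 pp3:1 pp4:1 pp5:1
P0: v2 -> pp2 = 153
P1: v2 -> pp4 = 176

Answer: 153 176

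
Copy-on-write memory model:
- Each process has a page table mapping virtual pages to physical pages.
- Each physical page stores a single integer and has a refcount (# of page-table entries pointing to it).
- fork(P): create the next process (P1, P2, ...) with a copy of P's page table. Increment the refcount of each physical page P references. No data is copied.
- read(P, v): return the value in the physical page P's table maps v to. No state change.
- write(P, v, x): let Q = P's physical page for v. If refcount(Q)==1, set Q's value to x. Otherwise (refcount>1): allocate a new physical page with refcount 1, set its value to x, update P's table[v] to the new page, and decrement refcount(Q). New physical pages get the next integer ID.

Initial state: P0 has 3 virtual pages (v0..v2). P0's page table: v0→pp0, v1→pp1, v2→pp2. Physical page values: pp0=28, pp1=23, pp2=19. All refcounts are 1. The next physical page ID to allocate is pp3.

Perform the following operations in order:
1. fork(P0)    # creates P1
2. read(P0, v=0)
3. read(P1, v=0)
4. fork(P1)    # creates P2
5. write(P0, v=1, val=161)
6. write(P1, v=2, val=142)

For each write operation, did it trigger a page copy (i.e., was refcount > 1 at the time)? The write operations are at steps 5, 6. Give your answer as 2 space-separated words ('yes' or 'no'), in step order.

Op 1: fork(P0) -> P1. 3 ppages; refcounts: pp0:2 pp1:2 pp2:2
Op 2: read(P0, v0) -> 28. No state change.
Op 3: read(P1, v0) -> 28. No state change.
Op 4: fork(P1) -> P2. 3 ppages; refcounts: pp0:3 pp1:3 pp2:3
Op 5: write(P0, v1, 161). refcount(pp1)=3>1 -> COPY to pp3. 4 ppages; refcounts: pp0:3 pp1:2 pp2:3 pp3:1
Op 6: write(P1, v2, 142). refcount(pp2)=3>1 -> COPY to pp4. 5 ppages; refcounts: pp0:3 pp1:2 pp2:2 pp3:1 pp4:1

yes yes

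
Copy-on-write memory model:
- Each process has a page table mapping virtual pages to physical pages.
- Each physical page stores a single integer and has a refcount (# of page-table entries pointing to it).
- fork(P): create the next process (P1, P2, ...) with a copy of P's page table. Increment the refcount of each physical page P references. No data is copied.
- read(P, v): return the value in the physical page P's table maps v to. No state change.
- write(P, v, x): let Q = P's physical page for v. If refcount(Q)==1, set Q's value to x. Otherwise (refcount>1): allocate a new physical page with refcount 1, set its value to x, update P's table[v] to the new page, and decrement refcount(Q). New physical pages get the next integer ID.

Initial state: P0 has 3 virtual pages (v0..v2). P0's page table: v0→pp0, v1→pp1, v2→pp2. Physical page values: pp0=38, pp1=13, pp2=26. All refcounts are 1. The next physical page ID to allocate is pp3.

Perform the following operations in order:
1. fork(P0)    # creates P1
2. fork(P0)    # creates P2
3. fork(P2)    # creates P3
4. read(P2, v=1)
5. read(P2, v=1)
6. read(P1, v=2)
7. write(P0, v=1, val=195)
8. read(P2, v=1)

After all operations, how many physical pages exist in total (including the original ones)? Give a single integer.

Op 1: fork(P0) -> P1. 3 ppages; refcounts: pp0:2 pp1:2 pp2:2
Op 2: fork(P0) -> P2. 3 ppages; refcounts: pp0:3 pp1:3 pp2:3
Op 3: fork(P2) -> P3. 3 ppages; refcounts: pp0:4 pp1:4 pp2:4
Op 4: read(P2, v1) -> 13. No state change.
Op 5: read(P2, v1) -> 13. No state change.
Op 6: read(P1, v2) -> 26. No state change.
Op 7: write(P0, v1, 195). refcount(pp1)=4>1 -> COPY to pp3. 4 ppages; refcounts: pp0:4 pp1:3 pp2:4 pp3:1
Op 8: read(P2, v1) -> 13. No state change.

Answer: 4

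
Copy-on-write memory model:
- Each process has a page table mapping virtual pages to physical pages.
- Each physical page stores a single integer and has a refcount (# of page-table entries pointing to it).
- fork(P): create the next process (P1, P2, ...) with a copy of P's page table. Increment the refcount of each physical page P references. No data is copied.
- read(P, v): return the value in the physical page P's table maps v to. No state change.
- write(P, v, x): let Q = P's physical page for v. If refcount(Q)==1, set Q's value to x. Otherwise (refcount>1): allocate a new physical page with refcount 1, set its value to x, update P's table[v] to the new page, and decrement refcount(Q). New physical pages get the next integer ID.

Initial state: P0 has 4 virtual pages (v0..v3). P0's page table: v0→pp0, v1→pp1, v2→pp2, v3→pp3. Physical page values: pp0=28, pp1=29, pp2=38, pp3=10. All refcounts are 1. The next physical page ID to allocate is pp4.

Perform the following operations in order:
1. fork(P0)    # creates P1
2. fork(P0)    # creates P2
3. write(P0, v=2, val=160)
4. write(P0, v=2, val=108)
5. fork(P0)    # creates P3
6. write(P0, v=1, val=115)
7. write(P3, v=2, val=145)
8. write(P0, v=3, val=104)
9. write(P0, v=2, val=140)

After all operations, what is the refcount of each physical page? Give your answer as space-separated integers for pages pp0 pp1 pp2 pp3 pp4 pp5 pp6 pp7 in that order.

Answer: 4 3 2 3 1 1 1 1

Derivation:
Op 1: fork(P0) -> P1. 4 ppages; refcounts: pp0:2 pp1:2 pp2:2 pp3:2
Op 2: fork(P0) -> P2. 4 ppages; refcounts: pp0:3 pp1:3 pp2:3 pp3:3
Op 3: write(P0, v2, 160). refcount(pp2)=3>1 -> COPY to pp4. 5 ppages; refcounts: pp0:3 pp1:3 pp2:2 pp3:3 pp4:1
Op 4: write(P0, v2, 108). refcount(pp4)=1 -> write in place. 5 ppages; refcounts: pp0:3 pp1:3 pp2:2 pp3:3 pp4:1
Op 5: fork(P0) -> P3. 5 ppages; refcounts: pp0:4 pp1:4 pp2:2 pp3:4 pp4:2
Op 6: write(P0, v1, 115). refcount(pp1)=4>1 -> COPY to pp5. 6 ppages; refcounts: pp0:4 pp1:3 pp2:2 pp3:4 pp4:2 pp5:1
Op 7: write(P3, v2, 145). refcount(pp4)=2>1 -> COPY to pp6. 7 ppages; refcounts: pp0:4 pp1:3 pp2:2 pp3:4 pp4:1 pp5:1 pp6:1
Op 8: write(P0, v3, 104). refcount(pp3)=4>1 -> COPY to pp7. 8 ppages; refcounts: pp0:4 pp1:3 pp2:2 pp3:3 pp4:1 pp5:1 pp6:1 pp7:1
Op 9: write(P0, v2, 140). refcount(pp4)=1 -> write in place. 8 ppages; refcounts: pp0:4 pp1:3 pp2:2 pp3:3 pp4:1 pp5:1 pp6:1 pp7:1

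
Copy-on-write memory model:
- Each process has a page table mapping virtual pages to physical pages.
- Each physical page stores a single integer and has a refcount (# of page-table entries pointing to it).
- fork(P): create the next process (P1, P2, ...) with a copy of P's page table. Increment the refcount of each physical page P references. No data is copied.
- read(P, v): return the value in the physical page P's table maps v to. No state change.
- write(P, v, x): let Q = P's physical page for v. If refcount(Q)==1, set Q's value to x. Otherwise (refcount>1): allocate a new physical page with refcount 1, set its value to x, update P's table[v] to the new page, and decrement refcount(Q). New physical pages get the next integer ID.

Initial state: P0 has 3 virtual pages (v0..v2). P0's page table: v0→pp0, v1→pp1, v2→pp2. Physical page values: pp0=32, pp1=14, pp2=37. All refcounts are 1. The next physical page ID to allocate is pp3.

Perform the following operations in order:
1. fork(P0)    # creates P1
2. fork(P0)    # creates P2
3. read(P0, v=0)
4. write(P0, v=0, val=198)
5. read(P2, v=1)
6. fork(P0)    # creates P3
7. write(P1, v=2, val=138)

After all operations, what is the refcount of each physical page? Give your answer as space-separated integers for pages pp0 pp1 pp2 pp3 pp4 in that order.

Op 1: fork(P0) -> P1. 3 ppages; refcounts: pp0:2 pp1:2 pp2:2
Op 2: fork(P0) -> P2. 3 ppages; refcounts: pp0:3 pp1:3 pp2:3
Op 3: read(P0, v0) -> 32. No state change.
Op 4: write(P0, v0, 198). refcount(pp0)=3>1 -> COPY to pp3. 4 ppages; refcounts: pp0:2 pp1:3 pp2:3 pp3:1
Op 5: read(P2, v1) -> 14. No state change.
Op 6: fork(P0) -> P3. 4 ppages; refcounts: pp0:2 pp1:4 pp2:4 pp3:2
Op 7: write(P1, v2, 138). refcount(pp2)=4>1 -> COPY to pp4. 5 ppages; refcounts: pp0:2 pp1:4 pp2:3 pp3:2 pp4:1

Answer: 2 4 3 2 1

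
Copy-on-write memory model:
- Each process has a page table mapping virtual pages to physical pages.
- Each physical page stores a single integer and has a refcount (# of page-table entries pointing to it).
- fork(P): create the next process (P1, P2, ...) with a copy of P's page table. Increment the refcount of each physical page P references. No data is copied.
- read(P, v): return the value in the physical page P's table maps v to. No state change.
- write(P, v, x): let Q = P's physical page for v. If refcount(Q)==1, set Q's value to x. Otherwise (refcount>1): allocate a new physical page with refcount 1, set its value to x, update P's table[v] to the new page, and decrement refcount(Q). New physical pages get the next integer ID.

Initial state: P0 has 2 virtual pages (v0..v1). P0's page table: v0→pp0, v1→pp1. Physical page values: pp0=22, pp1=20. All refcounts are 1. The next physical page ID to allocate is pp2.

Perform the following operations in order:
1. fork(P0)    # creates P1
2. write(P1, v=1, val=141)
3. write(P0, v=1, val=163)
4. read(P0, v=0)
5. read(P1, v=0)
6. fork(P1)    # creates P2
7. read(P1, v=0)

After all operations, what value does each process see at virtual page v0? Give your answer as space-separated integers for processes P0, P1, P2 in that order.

Answer: 22 22 22

Derivation:
Op 1: fork(P0) -> P1. 2 ppages; refcounts: pp0:2 pp1:2
Op 2: write(P1, v1, 141). refcount(pp1)=2>1 -> COPY to pp2. 3 ppages; refcounts: pp0:2 pp1:1 pp2:1
Op 3: write(P0, v1, 163). refcount(pp1)=1 -> write in place. 3 ppages; refcounts: pp0:2 pp1:1 pp2:1
Op 4: read(P0, v0) -> 22. No state change.
Op 5: read(P1, v0) -> 22. No state change.
Op 6: fork(P1) -> P2. 3 ppages; refcounts: pp0:3 pp1:1 pp2:2
Op 7: read(P1, v0) -> 22. No state change.
P0: v0 -> pp0 = 22
P1: v0 -> pp0 = 22
P2: v0 -> pp0 = 22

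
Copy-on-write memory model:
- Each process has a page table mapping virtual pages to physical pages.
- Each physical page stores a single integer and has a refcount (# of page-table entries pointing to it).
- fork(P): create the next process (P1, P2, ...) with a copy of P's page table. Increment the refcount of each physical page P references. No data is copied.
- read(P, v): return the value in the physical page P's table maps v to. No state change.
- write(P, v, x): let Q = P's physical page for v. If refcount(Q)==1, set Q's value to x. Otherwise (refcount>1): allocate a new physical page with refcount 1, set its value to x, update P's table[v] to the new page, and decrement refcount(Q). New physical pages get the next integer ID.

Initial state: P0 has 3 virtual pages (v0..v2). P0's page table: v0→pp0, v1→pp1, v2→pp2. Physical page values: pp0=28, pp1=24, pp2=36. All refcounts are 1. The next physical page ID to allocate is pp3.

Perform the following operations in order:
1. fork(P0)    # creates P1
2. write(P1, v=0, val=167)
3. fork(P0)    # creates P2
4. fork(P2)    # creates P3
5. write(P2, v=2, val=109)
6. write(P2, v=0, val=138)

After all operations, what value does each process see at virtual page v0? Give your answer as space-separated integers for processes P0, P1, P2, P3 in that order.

Answer: 28 167 138 28

Derivation:
Op 1: fork(P0) -> P1. 3 ppages; refcounts: pp0:2 pp1:2 pp2:2
Op 2: write(P1, v0, 167). refcount(pp0)=2>1 -> COPY to pp3. 4 ppages; refcounts: pp0:1 pp1:2 pp2:2 pp3:1
Op 3: fork(P0) -> P2. 4 ppages; refcounts: pp0:2 pp1:3 pp2:3 pp3:1
Op 4: fork(P2) -> P3. 4 ppages; refcounts: pp0:3 pp1:4 pp2:4 pp3:1
Op 5: write(P2, v2, 109). refcount(pp2)=4>1 -> COPY to pp4. 5 ppages; refcounts: pp0:3 pp1:4 pp2:3 pp3:1 pp4:1
Op 6: write(P2, v0, 138). refcount(pp0)=3>1 -> COPY to pp5. 6 ppages; refcounts: pp0:2 pp1:4 pp2:3 pp3:1 pp4:1 pp5:1
P0: v0 -> pp0 = 28
P1: v0 -> pp3 = 167
P2: v0 -> pp5 = 138
P3: v0 -> pp0 = 28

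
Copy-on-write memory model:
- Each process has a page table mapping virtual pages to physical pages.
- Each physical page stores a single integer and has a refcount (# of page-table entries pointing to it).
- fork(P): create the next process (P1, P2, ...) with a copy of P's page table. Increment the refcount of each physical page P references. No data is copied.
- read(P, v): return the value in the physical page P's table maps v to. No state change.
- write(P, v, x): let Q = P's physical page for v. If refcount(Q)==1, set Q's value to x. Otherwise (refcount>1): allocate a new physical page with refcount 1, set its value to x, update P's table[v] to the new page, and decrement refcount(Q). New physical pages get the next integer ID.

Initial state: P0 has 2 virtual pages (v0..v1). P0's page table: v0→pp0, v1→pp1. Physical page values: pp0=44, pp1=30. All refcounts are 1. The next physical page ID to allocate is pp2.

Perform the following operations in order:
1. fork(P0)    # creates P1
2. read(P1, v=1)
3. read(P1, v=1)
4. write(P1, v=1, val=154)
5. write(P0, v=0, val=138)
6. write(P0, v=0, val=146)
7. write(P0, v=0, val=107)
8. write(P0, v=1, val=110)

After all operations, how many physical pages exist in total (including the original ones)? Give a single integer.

Answer: 4

Derivation:
Op 1: fork(P0) -> P1. 2 ppages; refcounts: pp0:2 pp1:2
Op 2: read(P1, v1) -> 30. No state change.
Op 3: read(P1, v1) -> 30. No state change.
Op 4: write(P1, v1, 154). refcount(pp1)=2>1 -> COPY to pp2. 3 ppages; refcounts: pp0:2 pp1:1 pp2:1
Op 5: write(P0, v0, 138). refcount(pp0)=2>1 -> COPY to pp3. 4 ppages; refcounts: pp0:1 pp1:1 pp2:1 pp3:1
Op 6: write(P0, v0, 146). refcount(pp3)=1 -> write in place. 4 ppages; refcounts: pp0:1 pp1:1 pp2:1 pp3:1
Op 7: write(P0, v0, 107). refcount(pp3)=1 -> write in place. 4 ppages; refcounts: pp0:1 pp1:1 pp2:1 pp3:1
Op 8: write(P0, v1, 110). refcount(pp1)=1 -> write in place. 4 ppages; refcounts: pp0:1 pp1:1 pp2:1 pp3:1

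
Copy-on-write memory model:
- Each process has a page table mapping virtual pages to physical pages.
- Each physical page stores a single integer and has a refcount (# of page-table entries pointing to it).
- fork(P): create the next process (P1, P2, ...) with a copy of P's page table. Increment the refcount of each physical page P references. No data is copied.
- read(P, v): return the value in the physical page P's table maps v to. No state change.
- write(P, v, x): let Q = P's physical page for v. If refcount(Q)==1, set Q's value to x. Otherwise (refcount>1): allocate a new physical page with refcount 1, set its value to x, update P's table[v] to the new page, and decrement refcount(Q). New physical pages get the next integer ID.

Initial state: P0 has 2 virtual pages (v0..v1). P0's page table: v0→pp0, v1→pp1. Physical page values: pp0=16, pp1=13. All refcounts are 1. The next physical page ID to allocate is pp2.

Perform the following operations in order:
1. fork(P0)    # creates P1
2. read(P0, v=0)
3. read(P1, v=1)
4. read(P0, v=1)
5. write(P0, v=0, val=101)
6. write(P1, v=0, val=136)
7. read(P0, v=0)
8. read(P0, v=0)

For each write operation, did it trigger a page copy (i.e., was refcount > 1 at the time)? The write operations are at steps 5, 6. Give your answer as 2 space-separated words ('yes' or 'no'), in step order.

Op 1: fork(P0) -> P1. 2 ppages; refcounts: pp0:2 pp1:2
Op 2: read(P0, v0) -> 16. No state change.
Op 3: read(P1, v1) -> 13. No state change.
Op 4: read(P0, v1) -> 13. No state change.
Op 5: write(P0, v0, 101). refcount(pp0)=2>1 -> COPY to pp2. 3 ppages; refcounts: pp0:1 pp1:2 pp2:1
Op 6: write(P1, v0, 136). refcount(pp0)=1 -> write in place. 3 ppages; refcounts: pp0:1 pp1:2 pp2:1
Op 7: read(P0, v0) -> 101. No state change.
Op 8: read(P0, v0) -> 101. No state change.

yes no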